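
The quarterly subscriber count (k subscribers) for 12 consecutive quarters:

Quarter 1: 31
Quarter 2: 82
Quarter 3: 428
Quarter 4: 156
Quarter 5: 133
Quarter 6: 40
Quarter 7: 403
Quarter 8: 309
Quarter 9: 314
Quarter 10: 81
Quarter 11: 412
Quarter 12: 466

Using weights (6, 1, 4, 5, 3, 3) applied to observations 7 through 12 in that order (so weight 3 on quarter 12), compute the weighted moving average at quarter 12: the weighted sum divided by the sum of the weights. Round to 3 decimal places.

Weighted sum: 6·403 + 1·309 + 4·314 + 5·81 + 3·412 + 3·466 = 2418 + 309 + 1256 + 405 + 1236 + 1398 = 7022
Weight total: 6 + 1 + 4 + 5 + 3 + 3 = 22
WMA = 7022 / 22 = 319.182

319.182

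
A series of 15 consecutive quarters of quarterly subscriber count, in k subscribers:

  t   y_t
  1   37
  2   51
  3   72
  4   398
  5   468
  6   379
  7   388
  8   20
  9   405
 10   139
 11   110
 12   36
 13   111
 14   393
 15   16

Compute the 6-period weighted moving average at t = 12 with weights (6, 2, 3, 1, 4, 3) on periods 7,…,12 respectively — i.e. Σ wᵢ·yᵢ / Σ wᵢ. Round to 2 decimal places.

Weighted sum: 6·388 + 2·20 + 3·405 + 1·139 + 4·110 + 3·36 = 2328 + 40 + 1215 + 139 + 440 + 108 = 4270
Weight total: 6 + 2 + 3 + 1 + 4 + 3 = 19
WMA = 4270 / 19 = 224.74

224.74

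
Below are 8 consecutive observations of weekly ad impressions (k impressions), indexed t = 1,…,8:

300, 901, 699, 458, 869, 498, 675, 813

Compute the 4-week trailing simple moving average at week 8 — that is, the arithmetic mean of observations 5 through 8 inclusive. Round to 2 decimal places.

713.75

Sum of periods 5–8: 869 + 498 + 675 + 813 = 2855
Divide by 4: 2855 / 4 = 713.75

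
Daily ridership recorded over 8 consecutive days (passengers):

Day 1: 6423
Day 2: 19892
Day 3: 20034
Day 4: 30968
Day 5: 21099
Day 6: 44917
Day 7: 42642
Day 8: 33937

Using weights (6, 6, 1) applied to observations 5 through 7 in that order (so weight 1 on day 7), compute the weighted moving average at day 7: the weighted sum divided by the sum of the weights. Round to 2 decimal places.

33749.08

Weighted sum: 6·21099 + 6·44917 + 1·42642 = 126594 + 269502 + 42642 = 438738
Weight total: 6 + 6 + 1 = 13
WMA = 438738 / 13 = 33749.08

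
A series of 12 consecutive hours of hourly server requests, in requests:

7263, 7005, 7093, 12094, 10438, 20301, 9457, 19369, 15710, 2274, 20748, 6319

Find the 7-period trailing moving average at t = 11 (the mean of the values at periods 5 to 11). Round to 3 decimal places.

Sum of periods 5–11: 10438 + 20301 + 9457 + 19369 + 15710 + 2274 + 20748 = 98297
Divide by 7: 98297 / 7 = 14042.429

14042.429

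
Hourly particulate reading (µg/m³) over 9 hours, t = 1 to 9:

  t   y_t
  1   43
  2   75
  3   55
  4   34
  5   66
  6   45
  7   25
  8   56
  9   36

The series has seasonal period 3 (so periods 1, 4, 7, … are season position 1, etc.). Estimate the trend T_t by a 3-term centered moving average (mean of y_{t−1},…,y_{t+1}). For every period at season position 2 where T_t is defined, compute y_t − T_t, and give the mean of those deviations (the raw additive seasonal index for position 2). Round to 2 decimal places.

Season position 2 occurs at t = 2, 5, 8 (where T_t is defined).
t=2: T_2 = 57.6667; y_2 − T_2 = 75 − 57.6667 = 17.3333
t=5: T_5 = 48.3333; y_5 − T_5 = 66 − 48.3333 = 17.6667
t=8: T_8 = 39.0000; y_8 − T_8 = 56 − 39.0000 = 17.0000
Mean deviation: (17.3333 + 17.6667 + 17.0000) / 3 = 17.33

17.33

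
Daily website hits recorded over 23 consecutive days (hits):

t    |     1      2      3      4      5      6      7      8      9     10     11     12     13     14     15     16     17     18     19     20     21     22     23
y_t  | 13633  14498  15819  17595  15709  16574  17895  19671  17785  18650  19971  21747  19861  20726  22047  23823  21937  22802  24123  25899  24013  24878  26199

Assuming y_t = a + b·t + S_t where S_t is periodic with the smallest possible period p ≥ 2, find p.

4

First differences y_{t+1} − y_t: 865, 1321, 1776, -1886, 865, 1321, 1776, -1886, 865, 1321, …
The difference pattern repeats every 4 terms and not for any smaller step, so p = 4.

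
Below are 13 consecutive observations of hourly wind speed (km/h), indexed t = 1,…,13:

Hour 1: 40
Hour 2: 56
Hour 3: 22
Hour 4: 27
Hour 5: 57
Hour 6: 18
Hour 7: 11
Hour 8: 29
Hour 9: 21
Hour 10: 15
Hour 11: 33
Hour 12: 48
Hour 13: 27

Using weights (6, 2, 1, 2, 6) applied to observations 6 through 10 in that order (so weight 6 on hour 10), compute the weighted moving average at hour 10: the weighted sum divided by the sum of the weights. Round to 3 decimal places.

17.118

Weighted sum: 6·18 + 2·11 + 1·29 + 2·21 + 6·15 = 108 + 22 + 29 + 42 + 90 = 291
Weight total: 6 + 2 + 1 + 2 + 6 = 17
WMA = 291 / 17 = 17.118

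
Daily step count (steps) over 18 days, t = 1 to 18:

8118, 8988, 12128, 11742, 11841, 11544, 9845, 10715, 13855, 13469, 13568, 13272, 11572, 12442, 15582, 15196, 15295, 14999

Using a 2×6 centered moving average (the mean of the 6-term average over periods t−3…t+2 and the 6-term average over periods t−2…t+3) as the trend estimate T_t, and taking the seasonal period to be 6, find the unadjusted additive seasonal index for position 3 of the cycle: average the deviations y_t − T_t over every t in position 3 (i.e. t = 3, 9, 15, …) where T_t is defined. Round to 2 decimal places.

Season position 3 occurs at t = 9, 15 (where T_t is defined).
t=9: T_9 = 12310.0000; y_9 − T_9 = 13855 − 12310.0000 = 1545.0000
t=15: T_15 = 14037.0833; y_15 − T_15 = 15582 − 14037.0833 = 1544.9167
Mean deviation: (1545.0000 + 1544.9167) / 2 = 1544.96

1544.96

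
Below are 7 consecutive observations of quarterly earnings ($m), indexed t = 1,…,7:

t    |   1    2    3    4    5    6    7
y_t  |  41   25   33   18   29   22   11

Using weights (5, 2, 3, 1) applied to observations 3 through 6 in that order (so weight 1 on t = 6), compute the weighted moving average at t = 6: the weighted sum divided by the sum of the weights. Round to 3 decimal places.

Weighted sum: 5·33 + 2·18 + 3·29 + 1·22 = 165 + 36 + 87 + 22 = 310
Weight total: 5 + 2 + 3 + 1 = 11
WMA = 310 / 11 = 28.182

28.182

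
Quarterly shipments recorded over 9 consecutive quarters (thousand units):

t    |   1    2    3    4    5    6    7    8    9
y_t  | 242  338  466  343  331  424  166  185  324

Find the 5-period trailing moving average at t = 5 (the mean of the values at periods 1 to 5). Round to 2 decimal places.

Sum of periods 1–5: 242 + 338 + 466 + 343 + 331 = 1720
Divide by 5: 1720 / 5 = 344.00

344.00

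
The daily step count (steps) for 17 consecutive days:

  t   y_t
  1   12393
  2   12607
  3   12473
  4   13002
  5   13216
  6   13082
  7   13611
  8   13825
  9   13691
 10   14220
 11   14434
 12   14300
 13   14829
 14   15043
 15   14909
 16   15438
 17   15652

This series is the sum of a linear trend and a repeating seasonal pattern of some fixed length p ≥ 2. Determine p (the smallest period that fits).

First differences y_{t+1} − y_t: 214, -134, 529, 214, -134, 529, 214, -134, …
The difference pattern repeats every 3 terms and not for any smaller step, so p = 3.

3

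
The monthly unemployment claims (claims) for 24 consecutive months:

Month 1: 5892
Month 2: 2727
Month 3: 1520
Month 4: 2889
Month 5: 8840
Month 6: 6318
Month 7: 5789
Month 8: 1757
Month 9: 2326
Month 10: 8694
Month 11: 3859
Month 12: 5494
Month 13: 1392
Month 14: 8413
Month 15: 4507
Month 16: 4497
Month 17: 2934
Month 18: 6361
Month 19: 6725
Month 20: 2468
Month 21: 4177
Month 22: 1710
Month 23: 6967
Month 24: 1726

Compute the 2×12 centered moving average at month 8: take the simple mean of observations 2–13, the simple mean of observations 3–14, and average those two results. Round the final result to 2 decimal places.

4537.33

Sum over 2–13: 2727 + 1520 + 2889 + 8840 + 6318 + 5789 + 1757 + 2326 + 8694 + 3859 + 5494 + 1392 = 51605
Sum over 3–14: 1520 + 2889 + 8840 + 6318 + 5789 + 1757 + 2326 + 8694 + 3859 + 5494 + 1392 + 8413 = 57291
CMA at t=8 = (51605 + 57291) / (2·12) = 108896 / 24 = 4537.33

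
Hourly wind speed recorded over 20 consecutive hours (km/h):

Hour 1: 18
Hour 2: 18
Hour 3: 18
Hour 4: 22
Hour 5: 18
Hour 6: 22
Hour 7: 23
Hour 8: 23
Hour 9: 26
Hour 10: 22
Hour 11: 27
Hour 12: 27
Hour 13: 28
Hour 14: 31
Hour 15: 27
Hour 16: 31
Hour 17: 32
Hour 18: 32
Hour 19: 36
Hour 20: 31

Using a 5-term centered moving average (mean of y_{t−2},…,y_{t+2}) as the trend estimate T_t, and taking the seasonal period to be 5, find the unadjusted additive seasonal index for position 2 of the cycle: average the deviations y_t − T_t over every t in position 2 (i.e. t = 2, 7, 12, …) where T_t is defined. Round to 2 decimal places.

Season position 2 occurs at t = 7, 12, 17 (where T_t is defined).
t=7: T_7 = 22.4000; y_7 − T_7 = 23 − 22.4000 = 0.6000
t=12: T_12 = 27.0000; y_12 − T_12 = 27 − 27.0000 = 0.0000
t=17: T_17 = 31.6000; y_17 − T_17 = 32 − 31.6000 = 0.4000
Mean deviation: (0.6000 + 0.0000 + 0.4000) / 3 = 0.33

0.33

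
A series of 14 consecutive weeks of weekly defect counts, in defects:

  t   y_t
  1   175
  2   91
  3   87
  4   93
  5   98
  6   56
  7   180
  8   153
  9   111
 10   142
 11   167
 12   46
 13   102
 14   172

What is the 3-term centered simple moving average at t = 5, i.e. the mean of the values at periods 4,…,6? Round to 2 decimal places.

Sum of periods 4–6: 93 + 98 + 56 = 247
Divide by 3: 247 / 3 = 82.33

82.33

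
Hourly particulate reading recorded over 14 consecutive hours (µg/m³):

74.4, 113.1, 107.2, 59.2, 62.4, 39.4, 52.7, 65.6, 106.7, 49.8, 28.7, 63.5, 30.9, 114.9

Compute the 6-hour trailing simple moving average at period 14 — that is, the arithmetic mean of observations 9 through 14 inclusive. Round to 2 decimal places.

Sum of periods 9–14: 106.7 + 49.8 + 28.7 + 63.5 + 30.9 + 114.9 = 394.5
Divide by 6: 394.5 / 6 = 65.75

65.75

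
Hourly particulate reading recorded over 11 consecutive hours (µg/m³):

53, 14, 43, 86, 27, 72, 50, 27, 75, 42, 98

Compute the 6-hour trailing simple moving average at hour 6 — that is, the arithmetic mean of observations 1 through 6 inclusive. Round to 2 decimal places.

Sum of periods 1–6: 53 + 14 + 43 + 86 + 27 + 72 = 295
Divide by 6: 295 / 6 = 49.17

49.17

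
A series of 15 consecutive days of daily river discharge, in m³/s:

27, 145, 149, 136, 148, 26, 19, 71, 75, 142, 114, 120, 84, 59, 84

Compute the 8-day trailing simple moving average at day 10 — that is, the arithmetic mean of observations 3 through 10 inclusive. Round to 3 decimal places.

Sum of periods 3–10: 149 + 136 + 148 + 26 + 19 + 71 + 75 + 142 = 766
Divide by 8: 766 / 8 = 95.750

95.750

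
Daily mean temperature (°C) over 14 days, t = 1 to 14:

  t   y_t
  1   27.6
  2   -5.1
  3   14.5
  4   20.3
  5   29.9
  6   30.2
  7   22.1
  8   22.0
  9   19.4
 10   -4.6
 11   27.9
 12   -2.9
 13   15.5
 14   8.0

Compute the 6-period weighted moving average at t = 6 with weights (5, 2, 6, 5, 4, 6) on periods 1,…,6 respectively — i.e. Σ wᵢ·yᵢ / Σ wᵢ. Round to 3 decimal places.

22.039

Weighted sum: 5·27.6 + 2·-5.1 + 6·14.5 + 5·20.3 + 4·29.9 + 6·30.2 = 138.0 + -10.2 + 87.0 + 101.5 + 119.6 + 181.2 = 617.1
Weight total: 5 + 2 + 6 + 5 + 4 + 6 = 28
WMA = 617.1 / 28 = 22.039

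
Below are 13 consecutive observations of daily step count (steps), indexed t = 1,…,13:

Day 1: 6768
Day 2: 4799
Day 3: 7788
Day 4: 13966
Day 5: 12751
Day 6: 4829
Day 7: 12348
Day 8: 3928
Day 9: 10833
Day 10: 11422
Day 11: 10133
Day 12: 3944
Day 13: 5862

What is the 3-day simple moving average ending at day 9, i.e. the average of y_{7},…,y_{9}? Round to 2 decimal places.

Sum of periods 7–9: 12348 + 3928 + 10833 = 27109
Divide by 3: 27109 / 3 = 9036.33

9036.33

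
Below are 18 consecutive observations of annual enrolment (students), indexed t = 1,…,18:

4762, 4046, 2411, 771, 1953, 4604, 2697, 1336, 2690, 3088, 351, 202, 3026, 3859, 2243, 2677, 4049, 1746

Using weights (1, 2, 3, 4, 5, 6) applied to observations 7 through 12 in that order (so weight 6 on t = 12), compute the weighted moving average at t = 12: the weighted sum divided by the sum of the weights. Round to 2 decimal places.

1369.43

Weighted sum: 1·2697 + 2·1336 + 3·2690 + 4·3088 + 5·351 + 6·202 = 2697 + 2672 + 8070 + 12352 + 1755 + 1212 = 28758
Weight total: 1 + 2 + 3 + 4 + 5 + 6 = 21
WMA = 28758 / 21 = 1369.43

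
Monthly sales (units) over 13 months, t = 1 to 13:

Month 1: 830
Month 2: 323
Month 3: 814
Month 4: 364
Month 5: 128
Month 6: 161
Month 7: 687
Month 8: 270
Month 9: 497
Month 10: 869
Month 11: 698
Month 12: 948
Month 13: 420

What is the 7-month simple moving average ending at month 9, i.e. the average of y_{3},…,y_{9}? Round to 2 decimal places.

417.29

Sum of periods 3–9: 814 + 364 + 128 + 161 + 687 + 270 + 497 = 2921
Divide by 7: 2921 / 7 = 417.29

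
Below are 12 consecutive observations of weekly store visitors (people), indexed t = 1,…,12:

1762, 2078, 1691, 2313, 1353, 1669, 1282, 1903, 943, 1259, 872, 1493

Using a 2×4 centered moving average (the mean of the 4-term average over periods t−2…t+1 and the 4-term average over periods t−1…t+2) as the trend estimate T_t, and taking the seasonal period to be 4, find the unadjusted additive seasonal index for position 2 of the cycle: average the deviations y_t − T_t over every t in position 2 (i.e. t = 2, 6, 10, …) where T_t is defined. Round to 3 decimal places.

Season position 2 occurs at t = 6, 10 (where T_t is defined).
t=6: T_6 = 1603.00000; y_6 − T_6 = 1669 − 1603.00000 = 66.00000
t=10: T_10 = 1193.00000; y_10 − T_10 = 1259 − 1193.00000 = 66.00000
Mean deviation: (66.00000 + 66.00000) / 2 = 66.000

66.000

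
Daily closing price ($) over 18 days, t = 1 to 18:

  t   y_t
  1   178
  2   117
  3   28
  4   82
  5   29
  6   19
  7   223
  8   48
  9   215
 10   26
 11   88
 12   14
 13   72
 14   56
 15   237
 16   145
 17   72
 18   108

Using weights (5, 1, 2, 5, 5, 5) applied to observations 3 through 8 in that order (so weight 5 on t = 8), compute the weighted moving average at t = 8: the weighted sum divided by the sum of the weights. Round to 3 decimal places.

Weighted sum: 5·28 + 1·82 + 2·29 + 5·19 + 5·223 + 5·48 = 140 + 82 + 58 + 95 + 1115 + 240 = 1730
Weight total: 5 + 1 + 2 + 5 + 5 + 5 = 23
WMA = 1730 / 23 = 75.217

75.217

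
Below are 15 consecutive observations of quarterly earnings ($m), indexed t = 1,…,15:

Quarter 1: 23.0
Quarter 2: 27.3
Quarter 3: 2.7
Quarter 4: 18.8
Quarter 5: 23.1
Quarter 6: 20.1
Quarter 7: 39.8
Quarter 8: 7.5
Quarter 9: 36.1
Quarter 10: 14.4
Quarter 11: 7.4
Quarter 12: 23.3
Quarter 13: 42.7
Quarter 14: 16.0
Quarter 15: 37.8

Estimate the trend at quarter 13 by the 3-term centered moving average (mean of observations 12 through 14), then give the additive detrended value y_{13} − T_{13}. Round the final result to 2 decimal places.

15.37

Trend T_13 = (23.3 + 42.7 + 16.0) / 3 = 82.0/3 = 27.3333
Detrended value: 42.7 − 27.3333 = 15.37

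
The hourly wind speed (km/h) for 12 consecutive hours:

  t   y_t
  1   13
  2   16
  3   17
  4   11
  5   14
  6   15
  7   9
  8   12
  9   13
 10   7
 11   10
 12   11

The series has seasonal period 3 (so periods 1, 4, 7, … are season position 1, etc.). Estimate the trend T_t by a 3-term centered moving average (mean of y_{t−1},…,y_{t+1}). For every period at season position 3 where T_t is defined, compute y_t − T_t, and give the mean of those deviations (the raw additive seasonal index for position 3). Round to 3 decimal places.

Season position 3 occurs at t = 3, 6, 9 (where T_t is defined).
t=3: T_3 = 14.66667; y_3 − T_3 = 17 − 14.66667 = 2.33333
t=6: T_6 = 12.66667; y_6 − T_6 = 15 − 12.66667 = 2.33333
t=9: T_9 = 10.66667; y_9 − T_9 = 13 − 10.66667 = 2.33333
Mean deviation: (2.33333 + 2.33333 + 2.33333) / 3 = 2.333

2.333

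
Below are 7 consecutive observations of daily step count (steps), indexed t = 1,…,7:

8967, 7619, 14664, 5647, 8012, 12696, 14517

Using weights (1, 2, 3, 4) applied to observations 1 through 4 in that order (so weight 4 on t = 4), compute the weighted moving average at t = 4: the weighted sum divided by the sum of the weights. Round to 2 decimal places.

Weighted sum: 1·8967 + 2·7619 + 3·14664 + 4·5647 = 8967 + 15238 + 43992 + 22588 = 90785
Weight total: 1 + 2 + 3 + 4 = 10
WMA = 90785 / 10 = 9078.50

9078.50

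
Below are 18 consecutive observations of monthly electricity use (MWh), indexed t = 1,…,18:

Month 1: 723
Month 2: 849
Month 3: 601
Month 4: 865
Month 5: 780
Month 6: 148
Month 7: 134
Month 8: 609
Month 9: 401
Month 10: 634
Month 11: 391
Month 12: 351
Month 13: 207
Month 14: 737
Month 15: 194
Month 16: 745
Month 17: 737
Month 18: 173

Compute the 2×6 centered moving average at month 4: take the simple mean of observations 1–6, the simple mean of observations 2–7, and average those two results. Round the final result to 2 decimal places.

Sum over 1–6: 723 + 849 + 601 + 865 + 780 + 148 = 3966
Sum over 2–7: 849 + 601 + 865 + 780 + 148 + 134 = 3377
CMA at t=4 = (3966 + 3377) / (2·6) = 7343 / 12 = 611.92

611.92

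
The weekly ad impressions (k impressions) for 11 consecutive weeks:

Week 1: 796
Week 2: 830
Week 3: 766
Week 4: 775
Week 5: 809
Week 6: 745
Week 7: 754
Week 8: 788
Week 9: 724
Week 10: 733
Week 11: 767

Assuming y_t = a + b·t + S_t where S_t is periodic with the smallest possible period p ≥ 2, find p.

3

First differences y_{t+1} − y_t: 34, -64, 9, 34, -64, 9, 34, -64, …
The difference pattern repeats every 3 terms and not for any smaller step, so p = 3.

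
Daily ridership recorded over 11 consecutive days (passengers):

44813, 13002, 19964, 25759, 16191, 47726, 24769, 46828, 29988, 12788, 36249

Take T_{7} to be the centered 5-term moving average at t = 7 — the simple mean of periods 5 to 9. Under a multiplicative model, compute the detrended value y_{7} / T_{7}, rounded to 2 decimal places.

Trend T_7 = (16191 + 47726 + 24769 + 46828 + 29988) / 5 = 165502/5 = 33100.4000
Ratio to trend: 24769 / 33100.4000 = 0.75

0.75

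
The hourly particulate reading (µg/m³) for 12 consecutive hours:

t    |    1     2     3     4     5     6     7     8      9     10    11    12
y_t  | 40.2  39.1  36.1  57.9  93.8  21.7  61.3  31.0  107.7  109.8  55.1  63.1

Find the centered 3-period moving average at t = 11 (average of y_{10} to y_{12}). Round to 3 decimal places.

Sum of periods 10–12: 109.8 + 55.1 + 63.1 = 228.0
Divide by 3: 228.0 / 3 = 76.000

76.000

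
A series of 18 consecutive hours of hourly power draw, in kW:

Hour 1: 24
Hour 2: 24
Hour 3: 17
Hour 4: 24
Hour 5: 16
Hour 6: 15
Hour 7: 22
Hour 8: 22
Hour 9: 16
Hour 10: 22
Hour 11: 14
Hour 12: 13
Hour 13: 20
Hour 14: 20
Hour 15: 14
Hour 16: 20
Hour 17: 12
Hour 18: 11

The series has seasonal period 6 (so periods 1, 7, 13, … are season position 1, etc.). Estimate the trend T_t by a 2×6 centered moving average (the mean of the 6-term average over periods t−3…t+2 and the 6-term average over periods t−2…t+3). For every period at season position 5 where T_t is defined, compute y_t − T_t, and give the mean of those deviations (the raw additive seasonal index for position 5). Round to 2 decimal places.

-3.58

Season position 5 occurs at t = 5, 11 (where T_t is defined).
t=5: T_5 = 19.5000; y_5 − T_5 = 16 − 19.5000 = -3.5000
t=11: T_11 = 17.6667; y_11 − T_11 = 14 − 17.6667 = -3.6667
Mean deviation: (-3.5000 + -3.6667) / 2 = -3.58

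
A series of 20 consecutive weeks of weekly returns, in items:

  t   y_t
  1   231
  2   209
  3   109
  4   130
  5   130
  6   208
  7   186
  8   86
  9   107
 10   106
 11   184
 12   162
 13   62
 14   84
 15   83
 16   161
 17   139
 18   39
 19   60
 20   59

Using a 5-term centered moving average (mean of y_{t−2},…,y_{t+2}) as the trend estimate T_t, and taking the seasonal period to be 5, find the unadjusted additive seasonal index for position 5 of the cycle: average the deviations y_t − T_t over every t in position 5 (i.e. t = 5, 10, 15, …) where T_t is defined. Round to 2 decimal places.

-22.80

Season position 5 occurs at t = 5, 10, 15 (where T_t is defined).
t=5: T_5 = 152.6000; y_5 − T_5 = 130 − 152.6000 = -22.6000
t=10: T_10 = 129.0000; y_10 − T_10 = 106 − 129.0000 = -23.0000
t=15: T_15 = 105.8000; y_15 − T_15 = 83 − 105.8000 = -22.8000
Mean deviation: (-22.6000 + -23.0000 + -22.8000) / 3 = -22.80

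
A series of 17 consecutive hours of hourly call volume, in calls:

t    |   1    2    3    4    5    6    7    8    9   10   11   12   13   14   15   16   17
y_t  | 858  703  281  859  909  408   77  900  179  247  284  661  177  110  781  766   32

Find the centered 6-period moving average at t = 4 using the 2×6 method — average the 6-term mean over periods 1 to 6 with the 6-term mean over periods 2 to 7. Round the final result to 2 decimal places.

Sum over 1–6: 858 + 703 + 281 + 859 + 909 + 408 = 4018
Sum over 2–7: 703 + 281 + 859 + 909 + 408 + 77 = 3237
CMA at t=4 = (4018 + 3237) / (2·6) = 7255 / 12 = 604.58

604.58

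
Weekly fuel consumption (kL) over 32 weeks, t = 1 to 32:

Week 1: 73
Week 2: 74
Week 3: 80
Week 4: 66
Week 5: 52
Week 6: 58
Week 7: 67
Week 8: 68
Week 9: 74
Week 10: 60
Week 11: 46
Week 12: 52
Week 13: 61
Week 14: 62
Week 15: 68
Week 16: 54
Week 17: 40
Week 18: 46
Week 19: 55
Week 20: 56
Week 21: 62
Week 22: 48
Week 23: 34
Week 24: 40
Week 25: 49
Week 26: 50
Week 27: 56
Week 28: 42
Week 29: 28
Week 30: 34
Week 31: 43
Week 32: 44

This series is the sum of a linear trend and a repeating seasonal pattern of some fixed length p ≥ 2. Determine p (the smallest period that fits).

6

First differences y_{t+1} − y_t: 1, 6, -14, -14, 6, 9, 1, 6, -14, -14, 6, 9, 1, 6, …
The difference pattern repeats every 6 terms and not for any smaller step, so p = 6.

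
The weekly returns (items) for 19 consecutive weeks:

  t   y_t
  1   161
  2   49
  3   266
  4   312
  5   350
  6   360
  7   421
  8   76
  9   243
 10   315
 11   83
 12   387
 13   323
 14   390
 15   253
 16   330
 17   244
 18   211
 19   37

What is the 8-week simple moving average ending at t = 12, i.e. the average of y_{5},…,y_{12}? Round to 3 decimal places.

279.375

Sum of periods 5–12: 350 + 360 + 421 + 76 + 243 + 315 + 83 + 387 = 2235
Divide by 8: 2235 / 8 = 279.375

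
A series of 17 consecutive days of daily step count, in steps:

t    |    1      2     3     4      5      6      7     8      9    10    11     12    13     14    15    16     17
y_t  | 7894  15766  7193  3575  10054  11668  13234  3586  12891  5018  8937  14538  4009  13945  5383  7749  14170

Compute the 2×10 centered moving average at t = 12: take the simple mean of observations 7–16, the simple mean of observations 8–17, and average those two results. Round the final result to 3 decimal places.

8975.800

Sum over 7–16: 13234 + 3586 + 12891 + 5018 + 8937 + 14538 + 4009 + 13945 + 5383 + 7749 = 89290
Sum over 8–17: 3586 + 12891 + 5018 + 8937 + 14538 + 4009 + 13945 + 5383 + 7749 + 14170 = 90226
CMA at t=12 = (89290 + 90226) / (2·10) = 179516 / 20 = 8975.800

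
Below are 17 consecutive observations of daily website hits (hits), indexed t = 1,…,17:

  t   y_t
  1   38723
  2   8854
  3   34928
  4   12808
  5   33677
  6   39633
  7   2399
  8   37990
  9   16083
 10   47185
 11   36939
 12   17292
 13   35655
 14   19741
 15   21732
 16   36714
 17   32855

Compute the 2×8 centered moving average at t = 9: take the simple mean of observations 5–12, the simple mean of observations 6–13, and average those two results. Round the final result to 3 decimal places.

29023.375

Sum over 5–12: 33677 + 39633 + 2399 + 37990 + 16083 + 47185 + 36939 + 17292 = 231198
Sum over 6–13: 39633 + 2399 + 37990 + 16083 + 47185 + 36939 + 17292 + 35655 = 233176
CMA at t=9 = (231198 + 233176) / (2·8) = 464374 / 16 = 29023.375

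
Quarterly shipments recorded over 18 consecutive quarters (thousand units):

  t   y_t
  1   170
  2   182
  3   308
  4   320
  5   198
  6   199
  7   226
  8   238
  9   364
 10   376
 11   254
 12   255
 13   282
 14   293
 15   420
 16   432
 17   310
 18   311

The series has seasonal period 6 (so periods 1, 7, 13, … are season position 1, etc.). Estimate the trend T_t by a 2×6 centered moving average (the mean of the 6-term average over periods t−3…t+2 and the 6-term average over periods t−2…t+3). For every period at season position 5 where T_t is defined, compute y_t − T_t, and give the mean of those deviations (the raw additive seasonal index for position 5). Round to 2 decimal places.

-45.46

Season position 5 occurs at t = 5, 11 (where T_t is defined).
t=5: T_5 = 243.5000; y_5 − T_5 = 198 − 243.5000 = -45.5000
t=11: T_11 = 299.4167; y_11 − T_11 = 254 − 299.4167 = -45.4167
Mean deviation: (-45.5000 + -45.4167) / 2 = -45.46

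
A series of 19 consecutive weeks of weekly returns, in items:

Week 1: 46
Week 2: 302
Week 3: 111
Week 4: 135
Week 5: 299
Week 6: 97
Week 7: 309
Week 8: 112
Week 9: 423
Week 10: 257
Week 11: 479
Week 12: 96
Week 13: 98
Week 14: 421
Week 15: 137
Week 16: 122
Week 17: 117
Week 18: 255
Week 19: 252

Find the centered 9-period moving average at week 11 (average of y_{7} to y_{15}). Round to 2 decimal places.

259.11

Sum of periods 7–15: 309 + 112 + 423 + 257 + 479 + 96 + 98 + 421 + 137 = 2332
Divide by 9: 2332 / 9 = 259.11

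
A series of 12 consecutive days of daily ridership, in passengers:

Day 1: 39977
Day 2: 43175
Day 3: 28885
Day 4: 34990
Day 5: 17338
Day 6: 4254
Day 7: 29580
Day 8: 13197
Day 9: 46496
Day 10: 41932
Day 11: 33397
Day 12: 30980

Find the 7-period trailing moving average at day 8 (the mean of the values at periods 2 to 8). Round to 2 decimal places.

Sum of periods 2–8: 43175 + 28885 + 34990 + 17338 + 4254 + 29580 + 13197 = 171419
Divide by 7: 171419 / 7 = 24488.43

24488.43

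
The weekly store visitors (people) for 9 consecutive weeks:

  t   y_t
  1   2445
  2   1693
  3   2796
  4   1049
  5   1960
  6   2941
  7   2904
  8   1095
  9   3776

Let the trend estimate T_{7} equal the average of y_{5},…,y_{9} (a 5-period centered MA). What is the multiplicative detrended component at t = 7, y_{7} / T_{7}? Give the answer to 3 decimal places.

1.145

Trend T_7 = (1960 + 2941 + 2904 + 1095 + 3776) / 5 = 12676/5 = 2535.20000
Ratio to trend: 2904 / 2535.20000 = 1.145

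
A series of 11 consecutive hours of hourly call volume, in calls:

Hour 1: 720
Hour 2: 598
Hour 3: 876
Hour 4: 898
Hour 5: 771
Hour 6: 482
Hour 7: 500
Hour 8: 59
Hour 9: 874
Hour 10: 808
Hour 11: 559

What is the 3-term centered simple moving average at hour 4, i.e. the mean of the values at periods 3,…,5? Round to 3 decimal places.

848.333

Sum of periods 3–5: 876 + 898 + 771 = 2545
Divide by 3: 2545 / 3 = 848.333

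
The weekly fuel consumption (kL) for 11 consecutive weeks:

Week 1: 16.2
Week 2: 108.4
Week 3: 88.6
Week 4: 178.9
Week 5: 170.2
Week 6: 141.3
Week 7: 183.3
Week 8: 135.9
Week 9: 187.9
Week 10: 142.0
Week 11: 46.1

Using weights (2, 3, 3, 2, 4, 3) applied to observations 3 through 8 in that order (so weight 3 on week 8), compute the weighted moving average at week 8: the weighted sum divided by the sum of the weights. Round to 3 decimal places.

155.765

Weighted sum: 2·88.6 + 3·178.9 + 3·170.2 + 2·141.3 + 4·183.3 + 3·135.9 = 177.2 + 536.7 + 510.6 + 282.6 + 733.2 + 407.7 = 2648.0
Weight total: 2 + 3 + 3 + 2 + 4 + 3 = 17
WMA = 2648.0 / 17 = 155.765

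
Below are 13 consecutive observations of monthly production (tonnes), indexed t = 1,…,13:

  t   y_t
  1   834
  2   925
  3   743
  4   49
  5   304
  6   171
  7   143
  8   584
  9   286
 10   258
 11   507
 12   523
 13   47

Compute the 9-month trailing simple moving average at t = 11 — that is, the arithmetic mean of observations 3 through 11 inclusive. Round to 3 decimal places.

Sum of periods 3–11: 743 + 49 + 304 + 171 + 143 + 584 + 286 + 258 + 507 = 3045
Divide by 9: 3045 / 9 = 338.333

338.333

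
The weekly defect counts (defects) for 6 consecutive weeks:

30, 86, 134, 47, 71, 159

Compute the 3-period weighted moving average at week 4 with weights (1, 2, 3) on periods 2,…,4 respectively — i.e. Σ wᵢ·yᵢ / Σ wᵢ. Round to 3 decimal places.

82.500

Weighted sum: 1·86 + 2·134 + 3·47 = 86 + 268 + 141 = 495
Weight total: 1 + 2 + 3 = 6
WMA = 495 / 6 = 82.500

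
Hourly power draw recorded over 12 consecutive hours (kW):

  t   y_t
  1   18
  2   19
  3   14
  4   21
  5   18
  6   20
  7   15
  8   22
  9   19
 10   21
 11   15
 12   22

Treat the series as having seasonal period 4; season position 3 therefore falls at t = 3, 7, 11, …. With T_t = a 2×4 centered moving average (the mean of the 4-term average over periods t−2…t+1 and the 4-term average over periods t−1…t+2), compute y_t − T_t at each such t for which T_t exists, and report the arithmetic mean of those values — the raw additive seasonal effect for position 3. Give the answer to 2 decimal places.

Season position 3 occurs at t = 3, 7 (where T_t is defined).
t=3: T_3 = 18.0000; y_3 − T_3 = 14 − 18.0000 = -4.0000
t=7: T_7 = 18.8750; y_7 − T_7 = 15 − 18.8750 = -3.8750
Mean deviation: (-4.0000 + -3.8750) / 2 = -3.94

-3.94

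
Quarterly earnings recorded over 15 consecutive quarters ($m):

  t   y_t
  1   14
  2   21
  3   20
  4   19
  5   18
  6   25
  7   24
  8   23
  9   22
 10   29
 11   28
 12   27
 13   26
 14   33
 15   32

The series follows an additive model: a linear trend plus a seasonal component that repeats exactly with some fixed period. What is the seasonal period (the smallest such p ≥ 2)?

First differences y_{t+1} − y_t: 7, -1, -1, -1, 7, -1, -1, -1, 7, -1, …
The difference pattern repeats every 4 terms and not for any smaller step, so p = 4.

4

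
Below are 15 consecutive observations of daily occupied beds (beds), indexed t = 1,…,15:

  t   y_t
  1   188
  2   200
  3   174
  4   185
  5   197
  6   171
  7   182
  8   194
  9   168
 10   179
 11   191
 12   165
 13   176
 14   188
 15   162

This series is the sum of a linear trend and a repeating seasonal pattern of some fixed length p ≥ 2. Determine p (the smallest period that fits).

First differences y_{t+1} − y_t: 12, -26, 11, 12, -26, 11, 12, -26, …
The difference pattern repeats every 3 terms and not for any smaller step, so p = 3.

3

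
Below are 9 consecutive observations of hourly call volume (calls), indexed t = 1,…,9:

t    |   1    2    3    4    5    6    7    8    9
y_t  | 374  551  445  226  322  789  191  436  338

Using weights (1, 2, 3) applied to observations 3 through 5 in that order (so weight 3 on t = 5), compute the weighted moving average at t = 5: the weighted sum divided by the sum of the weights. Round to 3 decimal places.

Weighted sum: 1·445 + 2·226 + 3·322 = 445 + 452 + 966 = 1863
Weight total: 1 + 2 + 3 = 6
WMA = 1863 / 6 = 310.500

310.500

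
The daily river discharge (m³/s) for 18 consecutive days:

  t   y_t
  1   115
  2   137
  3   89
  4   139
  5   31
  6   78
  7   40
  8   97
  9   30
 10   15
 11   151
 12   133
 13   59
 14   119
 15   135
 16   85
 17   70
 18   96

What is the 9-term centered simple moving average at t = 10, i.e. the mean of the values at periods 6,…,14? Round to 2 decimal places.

80.22

Sum of periods 6–14: 78 + 40 + 97 + 30 + 15 + 151 + 133 + 59 + 119 = 722
Divide by 9: 722 / 9 = 80.22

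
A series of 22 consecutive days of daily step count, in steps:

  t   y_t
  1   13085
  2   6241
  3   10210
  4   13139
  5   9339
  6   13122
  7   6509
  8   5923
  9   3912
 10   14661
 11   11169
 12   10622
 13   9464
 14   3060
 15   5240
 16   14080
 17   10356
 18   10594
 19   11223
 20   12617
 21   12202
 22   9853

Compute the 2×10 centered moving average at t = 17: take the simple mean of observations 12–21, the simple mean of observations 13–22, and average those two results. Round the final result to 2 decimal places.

9907.35

Sum over 12–21: 10622 + 9464 + 3060 + 5240 + 14080 + 10356 + 10594 + 11223 + 12617 + 12202 = 99458
Sum over 13–22: 9464 + 3060 + 5240 + 14080 + 10356 + 10594 + 11223 + 12617 + 12202 + 9853 = 98689
CMA at t=17 = (99458 + 98689) / (2·10) = 198147 / 20 = 9907.35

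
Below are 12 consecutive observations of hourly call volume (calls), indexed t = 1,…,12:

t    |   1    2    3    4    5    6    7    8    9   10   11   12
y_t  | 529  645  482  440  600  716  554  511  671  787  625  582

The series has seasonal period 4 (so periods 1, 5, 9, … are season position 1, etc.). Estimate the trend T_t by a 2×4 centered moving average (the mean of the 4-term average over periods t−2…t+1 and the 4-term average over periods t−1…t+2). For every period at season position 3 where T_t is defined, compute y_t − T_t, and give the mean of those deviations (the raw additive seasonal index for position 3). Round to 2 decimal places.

-50.50

Season position 3 occurs at t = 3, 7 (where T_t is defined).
t=3: T_3 = 532.8750; y_3 − T_3 = 482 − 532.8750 = -50.8750
t=7: T_7 = 604.1250; y_7 − T_7 = 554 − 604.1250 = -50.1250
Mean deviation: (-50.8750 + -50.1250) / 2 = -50.50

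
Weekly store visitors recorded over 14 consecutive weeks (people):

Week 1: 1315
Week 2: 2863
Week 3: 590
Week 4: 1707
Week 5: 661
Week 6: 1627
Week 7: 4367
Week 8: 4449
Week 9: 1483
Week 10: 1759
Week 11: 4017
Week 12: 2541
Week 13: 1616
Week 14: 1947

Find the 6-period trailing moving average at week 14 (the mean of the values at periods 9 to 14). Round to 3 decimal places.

2227.167

Sum of periods 9–14: 1483 + 1759 + 4017 + 2541 + 1616 + 1947 = 13363
Divide by 6: 13363 / 6 = 2227.167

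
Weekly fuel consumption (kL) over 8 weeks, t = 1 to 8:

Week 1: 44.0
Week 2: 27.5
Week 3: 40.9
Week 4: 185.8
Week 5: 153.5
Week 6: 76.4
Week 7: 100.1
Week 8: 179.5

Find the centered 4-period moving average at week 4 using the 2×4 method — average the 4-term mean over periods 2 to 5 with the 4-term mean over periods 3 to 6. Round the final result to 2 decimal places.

108.04

Sum over 2–5: 27.5 + 40.9 + 185.8 + 153.5 = 407.7
Sum over 3–6: 40.9 + 185.8 + 153.5 + 76.4 = 456.6
CMA at t=4 = (407.7 + 456.6) / (2·4) = 864.3 / 8 = 108.04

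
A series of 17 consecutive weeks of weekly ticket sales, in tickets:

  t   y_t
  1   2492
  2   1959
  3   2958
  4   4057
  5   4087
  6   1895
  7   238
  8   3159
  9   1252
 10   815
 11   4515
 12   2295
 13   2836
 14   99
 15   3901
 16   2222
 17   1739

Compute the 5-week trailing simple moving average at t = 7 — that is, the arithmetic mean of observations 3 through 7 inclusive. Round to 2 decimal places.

Sum of periods 3–7: 2958 + 4057 + 4087 + 1895 + 238 = 13235
Divide by 5: 13235 / 5 = 2647.00

2647.00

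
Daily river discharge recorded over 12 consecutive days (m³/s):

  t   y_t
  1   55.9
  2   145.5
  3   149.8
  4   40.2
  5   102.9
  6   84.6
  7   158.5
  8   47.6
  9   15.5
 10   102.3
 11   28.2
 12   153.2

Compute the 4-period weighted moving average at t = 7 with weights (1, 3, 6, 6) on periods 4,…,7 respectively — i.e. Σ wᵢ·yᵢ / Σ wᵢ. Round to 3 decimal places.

Weighted sum: 1·40.2 + 3·102.9 + 6·84.6 + 6·158.5 = 40.2 + 308.7 + 507.6 + 951.0 = 1807.5
Weight total: 1 + 3 + 6 + 6 = 16
WMA = 1807.5 / 16 = 112.969

112.969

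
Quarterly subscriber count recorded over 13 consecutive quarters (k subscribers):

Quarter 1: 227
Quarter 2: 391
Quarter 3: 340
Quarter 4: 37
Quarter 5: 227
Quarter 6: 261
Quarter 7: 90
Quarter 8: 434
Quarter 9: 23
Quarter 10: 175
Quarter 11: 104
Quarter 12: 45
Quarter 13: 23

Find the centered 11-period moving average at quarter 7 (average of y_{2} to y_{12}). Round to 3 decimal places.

193.364

Sum of periods 2–12: 391 + 340 + 37 + 227 + 261 + 90 + 434 + 23 + 175 + 104 + 45 = 2127
Divide by 11: 2127 / 11 = 193.364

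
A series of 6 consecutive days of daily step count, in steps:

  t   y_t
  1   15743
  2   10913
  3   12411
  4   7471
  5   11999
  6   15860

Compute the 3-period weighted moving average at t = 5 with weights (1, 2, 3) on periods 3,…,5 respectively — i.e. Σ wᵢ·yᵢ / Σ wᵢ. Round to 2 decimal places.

10558.33

Weighted sum: 1·12411 + 2·7471 + 3·11999 = 12411 + 14942 + 35997 = 63350
Weight total: 1 + 2 + 3 = 6
WMA = 63350 / 6 = 10558.33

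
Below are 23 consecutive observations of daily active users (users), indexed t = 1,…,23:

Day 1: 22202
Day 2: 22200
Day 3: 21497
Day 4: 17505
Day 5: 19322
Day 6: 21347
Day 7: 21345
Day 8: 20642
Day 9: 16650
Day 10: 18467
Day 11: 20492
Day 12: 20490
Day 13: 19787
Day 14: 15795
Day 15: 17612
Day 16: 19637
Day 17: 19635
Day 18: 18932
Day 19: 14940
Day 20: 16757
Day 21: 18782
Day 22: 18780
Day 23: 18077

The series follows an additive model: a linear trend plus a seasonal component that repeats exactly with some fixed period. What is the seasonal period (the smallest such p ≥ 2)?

First differences y_{t+1} − y_t: -2, -703, -3992, 1817, 2025, -2, -703, -3992, 1817, 2025, -2, -703, …
The difference pattern repeats every 5 terms and not for any smaller step, so p = 5.

5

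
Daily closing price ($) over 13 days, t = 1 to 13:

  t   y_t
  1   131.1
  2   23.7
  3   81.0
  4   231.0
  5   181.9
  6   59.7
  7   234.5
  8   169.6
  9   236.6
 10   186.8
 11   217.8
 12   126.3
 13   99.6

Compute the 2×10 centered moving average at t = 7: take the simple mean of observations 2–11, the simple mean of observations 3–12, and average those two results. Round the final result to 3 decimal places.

Sum over 2–11: 23.7 + 81.0 + 231.0 + 181.9 + 59.7 + 234.5 + 169.6 + 236.6 + 186.8 + 217.8 = 1622.6
Sum over 3–12: 81.0 + 231.0 + 181.9 + 59.7 + 234.5 + 169.6 + 236.6 + 186.8 + 217.8 + 126.3 = 1725.2
CMA at t=7 = (1622.6 + 1725.2) / (2·10) = 3347.8 / 20 = 167.390

167.390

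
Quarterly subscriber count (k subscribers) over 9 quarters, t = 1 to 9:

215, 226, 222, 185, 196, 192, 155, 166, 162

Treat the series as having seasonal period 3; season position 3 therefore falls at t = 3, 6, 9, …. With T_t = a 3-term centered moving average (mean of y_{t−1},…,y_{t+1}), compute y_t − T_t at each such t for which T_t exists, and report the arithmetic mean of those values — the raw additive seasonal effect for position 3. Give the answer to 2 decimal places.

11.00

Season position 3 occurs at t = 3, 6 (where T_t is defined).
t=3: T_3 = 211.0000; y_3 − T_3 = 222 − 211.0000 = 11.0000
t=6: T_6 = 181.0000; y_6 − T_6 = 192 − 181.0000 = 11.0000
Mean deviation: (11.0000 + 11.0000) / 2 = 11.00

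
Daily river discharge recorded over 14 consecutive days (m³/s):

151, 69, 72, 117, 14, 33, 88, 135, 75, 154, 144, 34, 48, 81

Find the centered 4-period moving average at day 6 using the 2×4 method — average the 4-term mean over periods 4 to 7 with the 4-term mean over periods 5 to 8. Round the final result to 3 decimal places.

65.250

Sum over 4–7: 117 + 14 + 33 + 88 = 252
Sum over 5–8: 14 + 33 + 88 + 135 = 270
CMA at t=6 = (252 + 270) / (2·4) = 522 / 8 = 65.250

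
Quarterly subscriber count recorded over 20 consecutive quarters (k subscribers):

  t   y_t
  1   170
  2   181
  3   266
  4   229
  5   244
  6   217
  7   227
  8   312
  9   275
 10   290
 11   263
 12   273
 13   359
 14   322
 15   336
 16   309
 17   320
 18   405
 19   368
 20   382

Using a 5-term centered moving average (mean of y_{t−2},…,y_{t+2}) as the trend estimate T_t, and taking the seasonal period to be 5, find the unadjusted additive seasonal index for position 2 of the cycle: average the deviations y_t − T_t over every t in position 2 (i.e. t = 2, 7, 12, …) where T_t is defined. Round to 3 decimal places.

-28.000

Season position 2 occurs at t = 7, 12, 17 (where T_t is defined).
t=7: T_7 = 255.00000; y_7 − T_7 = 227 − 255.00000 = -28.00000
t=12: T_12 = 301.40000; y_12 − T_12 = 273 − 301.40000 = -28.40000
t=17: T_17 = 347.60000; y_17 − T_17 = 320 − 347.60000 = -27.60000
Mean deviation: (-28.00000 + -28.40000 + -27.60000) / 3 = -28.000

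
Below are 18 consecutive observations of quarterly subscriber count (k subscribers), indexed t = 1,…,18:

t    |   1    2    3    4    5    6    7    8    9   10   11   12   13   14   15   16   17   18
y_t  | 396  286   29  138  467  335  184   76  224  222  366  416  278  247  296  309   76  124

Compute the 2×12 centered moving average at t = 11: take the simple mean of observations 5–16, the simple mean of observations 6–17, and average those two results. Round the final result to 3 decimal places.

Sum over 5–16: 467 + 335 + 184 + 76 + 224 + 222 + 366 + 416 + 278 + 247 + 296 + 309 = 3420
Sum over 6–17: 335 + 184 + 76 + 224 + 222 + 366 + 416 + 278 + 247 + 296 + 309 + 76 = 3029
CMA at t=11 = (3420 + 3029) / (2·12) = 6449 / 24 = 268.708

268.708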